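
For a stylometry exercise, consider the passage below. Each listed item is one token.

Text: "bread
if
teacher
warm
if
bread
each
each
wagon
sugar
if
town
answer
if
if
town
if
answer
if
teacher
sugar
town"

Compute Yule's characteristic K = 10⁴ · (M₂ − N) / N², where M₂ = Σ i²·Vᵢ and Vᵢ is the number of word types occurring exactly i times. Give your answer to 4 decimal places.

Frequencies: if:7, town:3, bread:2, teacher:2, each:2, sugar:2, answer:2, warm:1, wagon:1
N = 22. Frequency spectrum: V_1=2, V_2=5, V_3=1, V_7=1
M₂ = 1²·2 + 2²·5 + 3²·1 + 7²·1 = 80
K = 10000 × (80 − 22) / 22² = 1198.3471

1198.3471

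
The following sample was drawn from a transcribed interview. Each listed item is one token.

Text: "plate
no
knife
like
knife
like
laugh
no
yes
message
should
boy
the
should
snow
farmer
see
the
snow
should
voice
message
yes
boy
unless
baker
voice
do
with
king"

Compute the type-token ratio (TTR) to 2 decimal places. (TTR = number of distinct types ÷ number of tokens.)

0.63

N = 30 tokens, V = 19 types.
TTR = V / N = 19 / 30 = 0.63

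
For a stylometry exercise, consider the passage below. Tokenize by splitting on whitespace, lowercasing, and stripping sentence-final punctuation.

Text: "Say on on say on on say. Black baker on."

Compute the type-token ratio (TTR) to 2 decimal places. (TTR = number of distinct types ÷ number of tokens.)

N = 10 tokens, V = 4 types.
TTR = V / N = 4 / 10 = 0.40

0.40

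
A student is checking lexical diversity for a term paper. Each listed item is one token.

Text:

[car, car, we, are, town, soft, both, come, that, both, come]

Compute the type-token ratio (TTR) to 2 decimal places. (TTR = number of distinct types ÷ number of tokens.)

N = 11 tokens, V = 8 types.
TTR = V / N = 8 / 11 = 0.73

0.73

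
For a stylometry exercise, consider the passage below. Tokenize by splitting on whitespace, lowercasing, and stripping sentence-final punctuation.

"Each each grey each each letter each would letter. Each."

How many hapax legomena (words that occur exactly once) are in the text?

Frequencies: each:6, letter:2, grey:1, would:1
Hapax (freq=1): grey, would

2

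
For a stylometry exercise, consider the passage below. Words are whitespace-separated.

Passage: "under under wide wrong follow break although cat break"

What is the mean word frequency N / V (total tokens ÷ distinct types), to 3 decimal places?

1.286

N = 9 tokens, V = 7 types.
Mean frequency = N / V = 9 / 7 = 1.286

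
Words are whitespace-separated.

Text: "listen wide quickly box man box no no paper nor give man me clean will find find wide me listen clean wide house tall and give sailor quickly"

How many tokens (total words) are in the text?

Tokens: listen, wide, quickly, box, man, box, no, no, paper, nor, give, man, me, clean, will, find, find, wide, me, listen, clean, wide, house, tall, and, give, sailor, quickly
N = 28

28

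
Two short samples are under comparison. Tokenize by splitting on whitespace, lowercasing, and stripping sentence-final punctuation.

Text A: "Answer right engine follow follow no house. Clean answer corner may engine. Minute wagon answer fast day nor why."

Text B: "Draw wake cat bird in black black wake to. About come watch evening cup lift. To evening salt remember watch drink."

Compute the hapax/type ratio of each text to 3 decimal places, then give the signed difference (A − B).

0.112

A: hapax=12, V=15, ratio=0.800
B: hapax=11, V=16, ratio=0.688
Difference = 0.800 − 0.688 = 0.112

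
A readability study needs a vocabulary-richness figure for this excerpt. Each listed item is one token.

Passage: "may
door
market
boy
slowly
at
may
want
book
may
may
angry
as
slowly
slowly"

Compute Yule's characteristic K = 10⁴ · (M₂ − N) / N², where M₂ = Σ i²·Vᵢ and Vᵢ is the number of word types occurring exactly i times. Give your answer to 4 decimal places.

800.0000

Frequencies: may:4, slowly:3, door:1, market:1, boy:1, at:1, want:1, book:1, angry:1, as:1
N = 15. Frequency spectrum: V_1=8, V_3=1, V_4=1
M₂ = 1²·8 + 3²·1 + 4²·1 = 33
K = 10000 × (33 − 15) / 15² = 800.0000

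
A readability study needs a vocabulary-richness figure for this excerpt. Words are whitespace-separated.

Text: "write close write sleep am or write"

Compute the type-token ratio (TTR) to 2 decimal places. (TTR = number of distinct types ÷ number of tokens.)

N = 7 tokens, V = 5 types.
TTR = V / N = 5 / 7 = 0.71

0.71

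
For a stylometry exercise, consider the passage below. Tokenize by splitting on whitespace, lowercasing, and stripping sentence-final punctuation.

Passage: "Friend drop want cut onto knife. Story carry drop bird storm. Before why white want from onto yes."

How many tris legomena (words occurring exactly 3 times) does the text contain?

Frequencies: drop:2, want:2, onto:2, friend:1, cut:1, knife:1, story:1, carry:1, bird:1, storm:1, before:1, why:1, white:1, from:1, yes:1
Words with frequency 3: (none)

0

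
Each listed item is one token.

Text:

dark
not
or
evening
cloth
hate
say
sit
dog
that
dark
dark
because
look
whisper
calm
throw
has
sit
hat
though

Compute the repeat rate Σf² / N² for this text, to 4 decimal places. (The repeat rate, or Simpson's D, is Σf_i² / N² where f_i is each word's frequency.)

Frequencies: dark:3, sit:2, not:1, or:1, evening:1, cloth:1, hate:1, say:1, dog:1, that:1, because:1, look:1, whisper:1, calm:1, throw:1, has:1, hat:1, though:1
Σf² = 29; N² = 441
Repeat rate = 29 / 441 = 0.0658

0.0658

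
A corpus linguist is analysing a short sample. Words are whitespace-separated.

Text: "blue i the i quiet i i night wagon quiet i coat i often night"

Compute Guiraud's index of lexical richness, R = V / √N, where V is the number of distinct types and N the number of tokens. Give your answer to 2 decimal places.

N = 15, V = 8.
√N = 3.872983
R = 8 / 3.872983 = 2.07

2.07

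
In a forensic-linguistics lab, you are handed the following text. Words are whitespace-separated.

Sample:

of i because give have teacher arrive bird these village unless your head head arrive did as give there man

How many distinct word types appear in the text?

Distinct types: {arrive, as, because, bird, did, give, have, head, i, man, of, teacher, there, these, unless, village, your}
V = 17

17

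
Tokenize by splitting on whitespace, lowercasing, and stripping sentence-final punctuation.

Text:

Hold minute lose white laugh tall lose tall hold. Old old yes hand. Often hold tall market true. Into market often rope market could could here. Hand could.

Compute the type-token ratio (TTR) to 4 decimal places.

0.5714

N = 28 tokens, V = 16 types.
TTR = V / N = 16 / 28 = 0.5714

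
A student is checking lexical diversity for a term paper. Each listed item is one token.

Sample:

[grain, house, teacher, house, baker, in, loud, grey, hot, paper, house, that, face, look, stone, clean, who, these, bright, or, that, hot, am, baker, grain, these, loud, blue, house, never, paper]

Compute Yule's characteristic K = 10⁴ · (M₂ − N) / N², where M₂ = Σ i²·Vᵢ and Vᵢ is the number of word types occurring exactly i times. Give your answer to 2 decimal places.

Frequencies: house:4, grain:2, baker:2, loud:2, hot:2, paper:2, that:2, these:2, teacher:1, in:1, grey:1, face:1, look:1, stone:1, clean:1, who:1, bright:1, or:1, am:1, blue:1, … (1 more, each freq 1)
N = 31. Frequency spectrum: V_1=13, V_2=7, V_4=1
M₂ = 1²·13 + 2²·7 + 4²·1 = 57
K = 10000 × (57 − 31) / 31² = 270.55

270.55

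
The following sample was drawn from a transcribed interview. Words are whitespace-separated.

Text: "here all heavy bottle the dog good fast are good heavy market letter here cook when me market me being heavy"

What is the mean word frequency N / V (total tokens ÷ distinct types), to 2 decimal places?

N = 21 tokens, V = 15 types.
Mean frequency = N / V = 21 / 15 = 1.40

1.40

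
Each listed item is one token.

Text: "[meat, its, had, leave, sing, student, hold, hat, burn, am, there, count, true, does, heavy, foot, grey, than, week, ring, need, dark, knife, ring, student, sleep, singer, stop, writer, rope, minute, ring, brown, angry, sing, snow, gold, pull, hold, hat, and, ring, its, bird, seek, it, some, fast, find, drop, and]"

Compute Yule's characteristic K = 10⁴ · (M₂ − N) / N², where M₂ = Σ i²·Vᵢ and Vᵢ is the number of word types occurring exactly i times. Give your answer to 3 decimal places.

Frequencies: ring:4, its:2, sing:2, student:2, hold:2, hat:2, and:2, meat:1, had:1, leave:1, burn:1, am:1, there:1, count:1, true:1, does:1, heavy:1, foot:1, grey:1, than:1, … (22 more, each freq 1)
N = 51. Frequency spectrum: V_1=35, V_2=6, V_4=1
M₂ = 1²·35 + 2²·6 + 4²·1 = 75
K = 10000 × (75 − 51) / 51² = 92.272

92.272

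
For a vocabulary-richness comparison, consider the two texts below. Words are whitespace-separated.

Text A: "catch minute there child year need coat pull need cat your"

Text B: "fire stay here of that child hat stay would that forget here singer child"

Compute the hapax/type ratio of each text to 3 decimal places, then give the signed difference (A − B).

0.300

A: hapax=9, V=10, ratio=0.900
B: hapax=6, V=10, ratio=0.600
Difference = 0.900 − 0.600 = 0.300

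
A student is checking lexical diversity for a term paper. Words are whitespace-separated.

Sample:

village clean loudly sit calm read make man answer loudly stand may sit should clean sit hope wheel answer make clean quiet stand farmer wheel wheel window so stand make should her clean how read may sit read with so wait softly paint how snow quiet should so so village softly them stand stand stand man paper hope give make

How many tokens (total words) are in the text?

60

Tokens: village, clean, loudly, sit, calm, read, make, man, answer, loudly, stand, may, sit, should, clean, sit, hope, wheel, answer, make, clean, quiet, stand, farmer, wheel, wheel, window, so, stand, make, should, her, clean, how, read, may, sit, read, with, so, wait, softly, paint, how, snow, quiet, should, so, so, village, softly, them, stand, stand, stand, man, paper, hope, give, make
N = 60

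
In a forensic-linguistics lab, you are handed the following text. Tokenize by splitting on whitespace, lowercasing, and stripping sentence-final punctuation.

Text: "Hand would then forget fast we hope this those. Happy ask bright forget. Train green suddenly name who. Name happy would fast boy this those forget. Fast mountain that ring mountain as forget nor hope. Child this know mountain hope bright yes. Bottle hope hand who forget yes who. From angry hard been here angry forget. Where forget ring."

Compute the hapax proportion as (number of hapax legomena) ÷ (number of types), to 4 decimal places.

Frequencies: forget:7, hope:4, fast:3, this:3, who:3, mountain:3, hand:2, would:2, those:2, happy:2, bright:2, name:2, ring:2, yes:2, angry:2, then:1, we:1, ask:1, train:1, green:1, … (13 more, each freq 1)
Hapax count = 18; type count = 33.
Ratio = 18 / 33 = 0.5455

0.5455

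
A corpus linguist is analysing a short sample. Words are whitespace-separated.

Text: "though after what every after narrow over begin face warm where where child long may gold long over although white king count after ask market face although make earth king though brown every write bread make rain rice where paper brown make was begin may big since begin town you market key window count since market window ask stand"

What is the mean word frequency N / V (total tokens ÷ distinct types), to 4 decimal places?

1.6389

N = 59 tokens, V = 36 types.
Mean frequency = N / V = 59 / 36 = 1.6389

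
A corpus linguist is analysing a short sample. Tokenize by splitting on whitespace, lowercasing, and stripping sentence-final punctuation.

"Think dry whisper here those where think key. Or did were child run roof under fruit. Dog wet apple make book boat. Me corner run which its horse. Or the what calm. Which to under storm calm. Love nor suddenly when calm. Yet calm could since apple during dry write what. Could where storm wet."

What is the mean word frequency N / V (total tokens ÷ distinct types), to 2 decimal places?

1.38

N = 55 tokens, V = 40 types.
Mean frequency = N / V = 55 / 40 = 1.38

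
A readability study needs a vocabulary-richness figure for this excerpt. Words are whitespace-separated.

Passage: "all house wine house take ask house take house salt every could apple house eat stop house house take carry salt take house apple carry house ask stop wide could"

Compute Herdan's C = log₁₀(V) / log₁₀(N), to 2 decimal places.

0.75

N = 30, V = 13.
log₁₀(V) = 1.113943, log₁₀(N) = 1.477121
C = 1.113943 / 1.477121 = 0.75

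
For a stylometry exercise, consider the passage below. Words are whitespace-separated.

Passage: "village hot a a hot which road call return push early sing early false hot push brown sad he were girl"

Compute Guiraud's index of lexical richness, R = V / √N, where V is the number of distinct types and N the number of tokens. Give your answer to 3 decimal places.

N = 21, V = 16.
√N = 4.582576
R = 16 / 4.582576 = 3.491

3.491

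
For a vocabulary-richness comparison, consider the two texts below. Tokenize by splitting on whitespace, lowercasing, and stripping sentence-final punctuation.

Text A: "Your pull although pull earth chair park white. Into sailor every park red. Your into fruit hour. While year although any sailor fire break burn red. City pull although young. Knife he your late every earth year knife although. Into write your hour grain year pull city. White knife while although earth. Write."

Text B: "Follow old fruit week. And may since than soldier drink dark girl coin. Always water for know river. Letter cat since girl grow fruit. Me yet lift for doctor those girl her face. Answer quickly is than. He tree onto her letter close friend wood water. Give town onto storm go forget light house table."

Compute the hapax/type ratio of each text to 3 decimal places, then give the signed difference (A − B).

-0.415

A: hapax=10, V=26, ratio=0.385
B: hapax=36, V=45, ratio=0.800
Difference = 0.385 − 0.800 = -0.415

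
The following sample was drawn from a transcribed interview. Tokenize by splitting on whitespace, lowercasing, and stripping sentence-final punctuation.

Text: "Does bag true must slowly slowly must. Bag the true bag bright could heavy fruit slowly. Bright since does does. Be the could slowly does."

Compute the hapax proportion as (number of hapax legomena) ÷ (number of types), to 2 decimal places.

Frequencies: does:4, slowly:4, bag:3, true:2, must:2, the:2, bright:2, could:2, heavy:1, fruit:1, since:1, be:1
Hapax count = 4; type count = 12.
Ratio = 4 / 12 = 0.33

0.33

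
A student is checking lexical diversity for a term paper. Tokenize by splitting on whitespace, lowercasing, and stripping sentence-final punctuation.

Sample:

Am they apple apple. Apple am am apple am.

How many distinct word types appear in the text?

Distinct types: {am, apple, they}
V = 3

3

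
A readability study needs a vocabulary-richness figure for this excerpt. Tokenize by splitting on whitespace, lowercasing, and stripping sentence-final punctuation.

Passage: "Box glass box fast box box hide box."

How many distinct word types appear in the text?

Distinct types: {box, fast, glass, hide}
V = 4

4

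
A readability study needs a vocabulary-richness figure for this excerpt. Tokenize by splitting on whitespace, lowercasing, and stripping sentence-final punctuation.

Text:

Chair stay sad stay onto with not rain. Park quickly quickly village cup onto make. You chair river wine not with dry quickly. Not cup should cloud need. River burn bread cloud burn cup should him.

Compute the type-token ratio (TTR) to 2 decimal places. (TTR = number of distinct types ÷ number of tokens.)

N = 36 tokens, V = 22 types.
TTR = V / N = 22 / 36 = 0.61

0.61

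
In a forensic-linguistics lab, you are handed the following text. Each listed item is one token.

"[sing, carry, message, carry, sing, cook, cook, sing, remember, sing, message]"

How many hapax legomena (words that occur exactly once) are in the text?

Frequencies: sing:4, carry:2, message:2, cook:2, remember:1
Hapax (freq=1): remember

1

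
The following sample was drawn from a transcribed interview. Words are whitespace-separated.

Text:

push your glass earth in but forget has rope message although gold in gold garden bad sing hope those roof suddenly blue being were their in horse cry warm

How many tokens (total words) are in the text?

Tokens: push, your, glass, earth, in, but, forget, has, rope, message, although, gold, in, gold, garden, bad, sing, hope, those, roof, suddenly, blue, being, were, their, in, horse, cry, warm
N = 29

29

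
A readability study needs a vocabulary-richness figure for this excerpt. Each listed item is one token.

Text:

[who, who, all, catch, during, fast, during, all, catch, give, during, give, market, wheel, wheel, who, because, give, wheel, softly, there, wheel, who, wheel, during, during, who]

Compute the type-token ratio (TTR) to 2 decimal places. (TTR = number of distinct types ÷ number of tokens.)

N = 27 tokens, V = 11 types.
TTR = V / N = 11 / 27 = 0.41

0.41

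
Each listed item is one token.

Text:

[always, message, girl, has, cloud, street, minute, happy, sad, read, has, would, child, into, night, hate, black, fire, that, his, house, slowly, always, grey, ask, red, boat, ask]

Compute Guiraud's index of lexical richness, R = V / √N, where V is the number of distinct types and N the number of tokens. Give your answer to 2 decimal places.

4.72

N = 28, V = 25.
√N = 5.291503
R = 25 / 5.291503 = 4.72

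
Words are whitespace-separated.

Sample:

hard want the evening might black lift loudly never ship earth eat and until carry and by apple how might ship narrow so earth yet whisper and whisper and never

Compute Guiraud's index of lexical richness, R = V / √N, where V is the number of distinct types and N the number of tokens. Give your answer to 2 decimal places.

4.02

N = 30, V = 22.
√N = 5.477226
R = 22 / 5.477226 = 4.02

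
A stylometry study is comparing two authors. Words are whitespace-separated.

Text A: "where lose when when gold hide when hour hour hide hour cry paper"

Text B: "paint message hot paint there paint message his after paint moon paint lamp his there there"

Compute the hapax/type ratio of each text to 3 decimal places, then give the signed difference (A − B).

A: hapax=5, V=8, ratio=0.625
B: hapax=4, V=8, ratio=0.500
Difference = 0.625 − 0.500 = 0.125

0.125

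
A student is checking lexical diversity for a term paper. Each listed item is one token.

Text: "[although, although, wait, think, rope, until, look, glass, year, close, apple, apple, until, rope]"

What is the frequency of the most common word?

Frequencies: although:2, rope:2, until:2, apple:2, wait:1, think:1, look:1, glass:1, year:1, close:1
Most common: 'although' with frequency 2.

2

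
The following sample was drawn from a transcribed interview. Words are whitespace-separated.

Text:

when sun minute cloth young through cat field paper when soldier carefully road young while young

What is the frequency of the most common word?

3

Frequencies: young:3, when:2, sun:1, minute:1, cloth:1, through:1, cat:1, field:1, paper:1, soldier:1, carefully:1, road:1, while:1
Most common: 'young' with frequency 3.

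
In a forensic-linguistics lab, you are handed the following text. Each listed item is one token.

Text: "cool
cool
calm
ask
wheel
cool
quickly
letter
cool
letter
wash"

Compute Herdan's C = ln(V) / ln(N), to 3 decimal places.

0.812

N = 11, V = 7.
ln(V) = 1.945910, ln(N) = 2.397895
C = 1.945910 / 2.397895 = 0.812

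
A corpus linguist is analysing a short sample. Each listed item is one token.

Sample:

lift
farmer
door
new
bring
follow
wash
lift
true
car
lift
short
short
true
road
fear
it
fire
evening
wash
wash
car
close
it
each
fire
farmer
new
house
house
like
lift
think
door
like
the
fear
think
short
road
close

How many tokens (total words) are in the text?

Tokens: lift, farmer, door, new, bring, follow, wash, lift, true, car, lift, short, short, true, road, fear, it, fire, evening, wash, wash, car, close, it, each, fire, farmer, new, house, house, like, lift, think, door, like, the, fear, think, short, road, close
N = 41

41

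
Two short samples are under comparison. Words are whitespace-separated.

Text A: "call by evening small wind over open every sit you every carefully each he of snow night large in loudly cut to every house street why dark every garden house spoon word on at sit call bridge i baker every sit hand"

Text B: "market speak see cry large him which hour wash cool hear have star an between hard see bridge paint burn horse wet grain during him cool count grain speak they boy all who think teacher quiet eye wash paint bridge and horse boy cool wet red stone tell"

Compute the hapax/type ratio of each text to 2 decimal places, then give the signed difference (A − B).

A: hapax=30, V=34, ratio=0.88
B: hapax=25, V=36, ratio=0.69
Difference = 0.88 − 0.69 = 0.19

0.19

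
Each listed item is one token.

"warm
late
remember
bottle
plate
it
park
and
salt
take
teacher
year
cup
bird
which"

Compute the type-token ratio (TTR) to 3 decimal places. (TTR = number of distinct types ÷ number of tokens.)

N = 15 tokens, V = 15 types.
TTR = V / N = 15 / 15 = 1.000

1.000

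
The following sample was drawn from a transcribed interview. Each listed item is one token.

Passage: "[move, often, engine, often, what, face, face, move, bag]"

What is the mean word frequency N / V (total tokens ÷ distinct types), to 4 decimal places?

N = 9 tokens, V = 6 types.
Mean frequency = N / V = 9 / 6 = 1.5000

1.5000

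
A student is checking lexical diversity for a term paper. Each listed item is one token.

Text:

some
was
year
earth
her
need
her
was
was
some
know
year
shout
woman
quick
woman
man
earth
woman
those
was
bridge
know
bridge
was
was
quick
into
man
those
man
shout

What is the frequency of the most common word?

Frequencies: was:6, woman:3, man:3, some:2, year:2, earth:2, her:2, know:2, shout:2, quick:2, those:2, bridge:2, need:1, into:1
Most common: 'was' with frequency 6.

6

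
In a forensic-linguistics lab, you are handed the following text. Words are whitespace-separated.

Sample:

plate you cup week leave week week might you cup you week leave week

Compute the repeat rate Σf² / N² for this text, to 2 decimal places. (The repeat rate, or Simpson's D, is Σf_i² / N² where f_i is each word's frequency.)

0.22

Frequencies: week:5, you:3, cup:2, leave:2, plate:1, might:1
Σf² = 44; N² = 196
Repeat rate = 44 / 196 = 0.22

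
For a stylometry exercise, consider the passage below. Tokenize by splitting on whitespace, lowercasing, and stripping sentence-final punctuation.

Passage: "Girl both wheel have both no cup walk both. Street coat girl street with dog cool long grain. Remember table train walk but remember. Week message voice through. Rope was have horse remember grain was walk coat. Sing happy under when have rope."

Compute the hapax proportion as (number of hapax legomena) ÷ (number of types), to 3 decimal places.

0.655

Frequencies: both:3, have:3, walk:3, remember:3, girl:2, street:2, coat:2, grain:2, rope:2, was:2, wheel:1, no:1, cup:1, with:1, dog:1, cool:1, long:1, table:1, train:1, but:1, … (9 more, each freq 1)
Hapax count = 19; type count = 29.
Ratio = 19 / 29 = 0.655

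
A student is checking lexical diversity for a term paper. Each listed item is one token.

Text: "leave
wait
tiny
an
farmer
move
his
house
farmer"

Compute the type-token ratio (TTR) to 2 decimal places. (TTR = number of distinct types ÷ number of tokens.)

N = 9 tokens, V = 8 types.
TTR = V / N = 8 / 9 = 0.89

0.89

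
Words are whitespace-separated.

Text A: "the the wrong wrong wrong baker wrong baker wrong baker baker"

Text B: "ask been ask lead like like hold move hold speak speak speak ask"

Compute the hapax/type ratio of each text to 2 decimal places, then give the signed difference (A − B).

-0.43

A: hapax=0, V=3, ratio=0.00
B: hapax=3, V=7, ratio=0.43
Difference = 0.00 − 0.43 = -0.43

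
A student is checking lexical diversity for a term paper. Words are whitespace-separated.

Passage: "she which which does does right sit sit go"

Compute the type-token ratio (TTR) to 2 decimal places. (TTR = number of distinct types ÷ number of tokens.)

0.67

N = 9 tokens, V = 6 types.
TTR = V / N = 6 / 9 = 0.67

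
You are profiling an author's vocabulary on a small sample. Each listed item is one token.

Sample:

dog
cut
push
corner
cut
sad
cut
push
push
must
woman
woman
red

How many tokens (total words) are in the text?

Tokens: dog, cut, push, corner, cut, sad, cut, push, push, must, woman, woman, red
N = 13

13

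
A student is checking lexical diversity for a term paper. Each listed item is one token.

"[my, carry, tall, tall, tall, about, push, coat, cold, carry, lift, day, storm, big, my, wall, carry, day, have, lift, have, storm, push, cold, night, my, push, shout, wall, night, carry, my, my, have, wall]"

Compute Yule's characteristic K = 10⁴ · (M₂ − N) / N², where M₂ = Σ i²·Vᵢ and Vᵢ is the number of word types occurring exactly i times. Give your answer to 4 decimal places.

538.7755

Frequencies: my:5, carry:4, tall:3, push:3, wall:3, have:3, cold:2, lift:2, day:2, storm:2, night:2, about:1, coat:1, big:1, shout:1
N = 35. Frequency spectrum: V_1=4, V_2=5, V_3=4, V_4=1, V_5=1
M₂ = 1²·4 + 2²·5 + 3²·4 + 4²·1 + 5²·1 = 101
K = 10000 × (101 − 35) / 35² = 538.7755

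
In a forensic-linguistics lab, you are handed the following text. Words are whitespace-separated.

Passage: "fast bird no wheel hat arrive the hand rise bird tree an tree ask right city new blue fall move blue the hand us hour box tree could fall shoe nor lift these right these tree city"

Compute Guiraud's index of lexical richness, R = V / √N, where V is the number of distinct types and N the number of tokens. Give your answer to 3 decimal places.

N = 37, V = 26.
√N = 6.082763
R = 26 / 6.082763 = 4.274

4.274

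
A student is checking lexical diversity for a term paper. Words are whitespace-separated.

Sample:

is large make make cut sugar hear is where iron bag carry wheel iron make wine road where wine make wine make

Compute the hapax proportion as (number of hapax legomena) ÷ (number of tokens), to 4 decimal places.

0.3636

Frequencies: make:5, wine:3, is:2, where:2, iron:2, large:1, cut:1, sugar:1, hear:1, bag:1, carry:1, wheel:1, road:1
Hapax count = 8; token count = 22.
Ratio = 8 / 22 = 0.3636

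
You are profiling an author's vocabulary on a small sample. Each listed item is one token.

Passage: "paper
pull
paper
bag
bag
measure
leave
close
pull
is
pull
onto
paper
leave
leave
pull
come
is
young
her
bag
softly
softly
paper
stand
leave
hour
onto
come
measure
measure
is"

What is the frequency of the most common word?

Frequencies: paper:4, pull:4, leave:4, bag:3, measure:3, is:3, onto:2, come:2, softly:2, close:1, young:1, her:1, stand:1, hour:1
Most common: 'paper' with frequency 4.

4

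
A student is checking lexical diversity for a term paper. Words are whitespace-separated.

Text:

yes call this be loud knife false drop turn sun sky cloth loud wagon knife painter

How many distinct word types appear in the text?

14

Distinct types: {be, call, cloth, drop, false, knife, loud, painter, sky, sun, this, turn, wagon, yes}
V = 14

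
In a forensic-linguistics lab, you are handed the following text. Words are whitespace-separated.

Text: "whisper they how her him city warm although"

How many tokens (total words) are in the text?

Tokens: whisper, they, how, her, him, city, warm, although
N = 8

8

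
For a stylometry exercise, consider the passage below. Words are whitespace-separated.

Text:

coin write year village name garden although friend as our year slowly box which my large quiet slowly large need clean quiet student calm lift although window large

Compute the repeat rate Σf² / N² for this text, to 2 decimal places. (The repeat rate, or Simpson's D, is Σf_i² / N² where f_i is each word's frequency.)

0.05

Frequencies: large:3, year:2, although:2, slowly:2, quiet:2, coin:1, write:1, village:1, name:1, garden:1, friend:1, as:1, our:1, box:1, which:1, my:1, need:1, clean:1, student:1, calm:1, … (2 more, each freq 1)
Σf² = 42; N² = 784
Repeat rate = 42 / 784 = 0.05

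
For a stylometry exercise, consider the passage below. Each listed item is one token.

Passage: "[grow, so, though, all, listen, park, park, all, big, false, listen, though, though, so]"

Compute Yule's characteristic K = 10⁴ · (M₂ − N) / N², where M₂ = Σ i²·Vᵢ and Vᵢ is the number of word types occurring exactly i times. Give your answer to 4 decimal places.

Frequencies: though:3, so:2, all:2, listen:2, park:2, grow:1, big:1, false:1
N = 14. Frequency spectrum: V_1=3, V_2=4, V_3=1
M₂ = 1²·3 + 2²·4 + 3²·1 = 28
K = 10000 × (28 − 14) / 14² = 714.2857

714.2857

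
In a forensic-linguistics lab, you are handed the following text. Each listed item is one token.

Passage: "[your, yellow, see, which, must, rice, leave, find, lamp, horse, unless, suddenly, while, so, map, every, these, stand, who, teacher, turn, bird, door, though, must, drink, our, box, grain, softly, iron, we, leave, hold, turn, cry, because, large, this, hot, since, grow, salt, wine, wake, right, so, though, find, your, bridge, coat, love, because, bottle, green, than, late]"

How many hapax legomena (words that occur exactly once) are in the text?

42

Frequencies: your:2, must:2, leave:2, find:2, so:2, turn:2, though:2, because:2, yellow:1, see:1, which:1, rice:1, lamp:1, horse:1, unless:1, suddenly:1, while:1, map:1, every:1, these:1, … (30 more, each freq 1)
Hapax (freq=1): bird, bottle, box, bridge, coat, cry, door, drink, every, grain, green, grow, hold, horse, hot, iron, lamp, large, late, love, map, our, rice, right, salt, see, since, softly, stand, suddenly, teacher, than, these, this, unless, wake, we, which, while, who, wine, yellow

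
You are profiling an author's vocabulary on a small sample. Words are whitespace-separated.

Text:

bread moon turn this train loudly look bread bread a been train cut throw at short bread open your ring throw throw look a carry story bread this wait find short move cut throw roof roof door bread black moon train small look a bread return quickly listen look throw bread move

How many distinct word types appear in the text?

Distinct types: {a, at, been, black, bread, carry, cut, door, find, listen, look, loudly, moon, move, open, quickly, return, ring, roof, short, small, story, this, throw, train, turn, wait, your}
V = 28

28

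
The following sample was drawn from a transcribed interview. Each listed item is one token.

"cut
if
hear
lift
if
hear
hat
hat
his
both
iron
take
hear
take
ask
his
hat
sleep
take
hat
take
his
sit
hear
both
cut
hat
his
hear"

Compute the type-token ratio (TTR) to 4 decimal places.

0.4138

N = 29 tokens, V = 12 types.
TTR = V / N = 12 / 29 = 0.4138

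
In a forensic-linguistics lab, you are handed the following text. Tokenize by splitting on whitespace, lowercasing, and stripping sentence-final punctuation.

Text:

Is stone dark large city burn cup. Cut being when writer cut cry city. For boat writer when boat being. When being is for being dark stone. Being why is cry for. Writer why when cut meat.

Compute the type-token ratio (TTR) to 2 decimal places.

N = 37 tokens, V = 16 types.
TTR = V / N = 16 / 37 = 0.43

0.43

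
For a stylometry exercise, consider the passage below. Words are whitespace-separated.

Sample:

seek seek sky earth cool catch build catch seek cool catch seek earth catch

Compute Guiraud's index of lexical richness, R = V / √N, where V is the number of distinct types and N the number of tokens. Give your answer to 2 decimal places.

1.60

N = 14, V = 6.
√N = 3.741657
R = 6 / 3.741657 = 1.60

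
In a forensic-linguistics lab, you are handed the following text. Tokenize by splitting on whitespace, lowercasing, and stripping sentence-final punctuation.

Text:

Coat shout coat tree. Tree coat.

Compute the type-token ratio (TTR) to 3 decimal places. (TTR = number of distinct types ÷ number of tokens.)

N = 6 tokens, V = 3 types.
TTR = V / N = 3 / 6 = 0.500

0.500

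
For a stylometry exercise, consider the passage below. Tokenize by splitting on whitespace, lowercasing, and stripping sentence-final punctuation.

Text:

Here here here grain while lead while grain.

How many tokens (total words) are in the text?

8

Tokens: here, here, here, grain, while, lead, while, grain
N = 8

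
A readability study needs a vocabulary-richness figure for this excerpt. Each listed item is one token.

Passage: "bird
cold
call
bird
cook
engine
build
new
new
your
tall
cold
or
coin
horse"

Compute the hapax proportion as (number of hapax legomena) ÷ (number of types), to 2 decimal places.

Frequencies: bird:2, cold:2, new:2, call:1, cook:1, engine:1, build:1, your:1, tall:1, or:1, coin:1, horse:1
Hapax count = 9; type count = 12.
Ratio = 9 / 12 = 0.75

0.75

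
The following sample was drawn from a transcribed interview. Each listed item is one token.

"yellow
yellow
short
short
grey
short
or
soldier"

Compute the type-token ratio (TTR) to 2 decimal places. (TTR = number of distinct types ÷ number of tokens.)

0.63

N = 8 tokens, V = 5 types.
TTR = V / N = 5 / 8 = 0.63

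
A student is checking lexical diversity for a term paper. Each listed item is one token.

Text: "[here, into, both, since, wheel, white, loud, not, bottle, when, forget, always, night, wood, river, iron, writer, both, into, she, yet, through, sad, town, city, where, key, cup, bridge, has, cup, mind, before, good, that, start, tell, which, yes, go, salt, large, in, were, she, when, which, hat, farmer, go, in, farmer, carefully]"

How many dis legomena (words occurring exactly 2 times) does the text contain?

Frequencies: into:2, both:2, when:2, she:2, cup:2, which:2, go:2, in:2, farmer:2, here:1, since:1, wheel:1, white:1, loud:1, not:1, bottle:1, forget:1, always:1, night:1, wood:1, … (24 more, each freq 1)
Words with frequency 2: both, cup, farmer, go, in, into, she, when, which

9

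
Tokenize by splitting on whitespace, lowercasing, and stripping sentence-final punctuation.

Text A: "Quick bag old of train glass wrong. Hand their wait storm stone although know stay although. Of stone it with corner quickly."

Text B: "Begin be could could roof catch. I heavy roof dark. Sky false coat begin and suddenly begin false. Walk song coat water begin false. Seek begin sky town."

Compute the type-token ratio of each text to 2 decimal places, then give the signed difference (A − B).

0.22

TTR(A) = 19/22 = 0.86
TTR(B) = 18/28 = 0.64
Difference = 0.86 − 0.64 = 0.22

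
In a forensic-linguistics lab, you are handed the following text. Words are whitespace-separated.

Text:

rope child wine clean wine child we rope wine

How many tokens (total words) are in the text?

Tokens: rope, child, wine, clean, wine, child, we, rope, wine
N = 9

9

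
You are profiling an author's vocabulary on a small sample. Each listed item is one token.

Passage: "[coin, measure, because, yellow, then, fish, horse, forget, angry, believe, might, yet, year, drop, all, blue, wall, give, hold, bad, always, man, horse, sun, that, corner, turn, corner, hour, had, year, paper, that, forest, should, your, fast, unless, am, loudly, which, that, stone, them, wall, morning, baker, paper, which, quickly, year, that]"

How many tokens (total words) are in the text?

Tokens: coin, measure, because, yellow, then, fish, horse, forget, angry, believe, might, yet, year, drop, all, blue, wall, give, hold, bad, always, man, horse, sun, that, corner, turn, corner, hour, had, year, paper, that, forest, should, your, fast, unless, am, loudly, which, that, stone, them, wall, morning, baker, paper, which, quickly, year, that
N = 52

52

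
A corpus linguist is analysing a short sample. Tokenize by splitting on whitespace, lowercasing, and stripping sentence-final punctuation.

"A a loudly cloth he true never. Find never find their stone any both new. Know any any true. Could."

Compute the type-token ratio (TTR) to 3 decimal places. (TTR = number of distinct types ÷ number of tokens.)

N = 20 tokens, V = 14 types.
TTR = V / N = 14 / 20 = 0.700

0.700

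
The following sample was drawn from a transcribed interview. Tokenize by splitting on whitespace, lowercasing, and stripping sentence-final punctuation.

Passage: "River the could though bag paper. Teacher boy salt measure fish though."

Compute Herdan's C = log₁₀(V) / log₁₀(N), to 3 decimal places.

N = 12, V = 11.
log₁₀(V) = 1.041393, log₁₀(N) = 1.079181
C = 1.041393 / 1.079181 = 0.965

0.965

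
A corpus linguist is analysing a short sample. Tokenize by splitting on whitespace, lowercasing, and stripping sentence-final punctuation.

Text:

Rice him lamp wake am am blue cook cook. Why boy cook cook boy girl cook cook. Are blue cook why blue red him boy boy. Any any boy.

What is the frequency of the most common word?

7

Frequencies: cook:7, boy:5, blue:3, him:2, am:2, why:2, any:2, rice:1, lamp:1, wake:1, girl:1, are:1, red:1
Most common: 'cook' with frequency 7.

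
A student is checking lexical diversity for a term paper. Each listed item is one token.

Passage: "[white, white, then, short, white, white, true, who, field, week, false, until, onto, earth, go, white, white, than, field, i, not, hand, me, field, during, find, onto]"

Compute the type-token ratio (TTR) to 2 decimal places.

N = 27 tokens, V = 19 types.
TTR = V / N = 19 / 27 = 0.70

0.70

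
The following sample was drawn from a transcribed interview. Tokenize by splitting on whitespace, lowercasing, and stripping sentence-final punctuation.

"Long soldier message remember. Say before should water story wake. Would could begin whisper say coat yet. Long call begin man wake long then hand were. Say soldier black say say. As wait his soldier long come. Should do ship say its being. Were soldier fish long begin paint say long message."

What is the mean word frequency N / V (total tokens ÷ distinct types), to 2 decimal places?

1.63

N = 52 tokens, V = 32 types.
Mean frequency = N / V = 52 / 32 = 1.63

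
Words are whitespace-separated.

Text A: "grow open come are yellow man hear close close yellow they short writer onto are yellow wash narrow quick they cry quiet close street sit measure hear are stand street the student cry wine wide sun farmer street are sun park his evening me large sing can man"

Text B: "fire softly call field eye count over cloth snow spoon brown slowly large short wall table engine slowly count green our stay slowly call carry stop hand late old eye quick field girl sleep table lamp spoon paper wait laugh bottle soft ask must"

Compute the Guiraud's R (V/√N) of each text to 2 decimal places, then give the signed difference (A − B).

-0.52

A: V=34, N=48, R=4.91
B: V=36, N=44, R=5.43
Difference = 4.91 − 5.43 = -0.52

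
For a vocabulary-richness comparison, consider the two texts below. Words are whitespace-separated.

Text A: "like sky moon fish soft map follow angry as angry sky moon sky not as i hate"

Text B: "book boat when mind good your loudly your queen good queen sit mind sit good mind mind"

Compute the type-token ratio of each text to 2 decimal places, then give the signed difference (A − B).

0.18

TTR(A) = 12/17 = 0.71
TTR(B) = 9/17 = 0.53
Difference = 0.71 − 0.53 = 0.18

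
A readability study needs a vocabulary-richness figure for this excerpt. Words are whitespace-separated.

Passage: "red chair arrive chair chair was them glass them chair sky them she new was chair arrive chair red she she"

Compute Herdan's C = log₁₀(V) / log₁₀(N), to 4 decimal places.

N = 21, V = 9.
log₁₀(V) = 0.954243, log₁₀(N) = 1.322219
C = 0.954243 / 1.322219 = 0.7217

0.7217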